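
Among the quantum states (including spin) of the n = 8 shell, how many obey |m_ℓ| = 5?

12

With n = 8 the allowed ℓ are 0, 1, …, 7.
The (ℓ, m_ℓ) pairs meeting |m_ℓ| = 5 give: ℓ=5 → 2; ℓ=6 → 2; ℓ=7 → 2.
Orbitals: 2 + 2 + 2 = 6. Each orbital carries two spin states, so 6 × 2 = 12 states.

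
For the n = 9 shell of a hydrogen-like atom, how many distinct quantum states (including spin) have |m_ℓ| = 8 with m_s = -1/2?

For n = 9, ℓ ranges over 0 … 8.
Orbitals with |m_ℓ| = 8, by ℓ: ℓ=8 → 2.
Orbitals: 2. With m_s fixed to a single value there is one state per orbital, giving 2 states.

2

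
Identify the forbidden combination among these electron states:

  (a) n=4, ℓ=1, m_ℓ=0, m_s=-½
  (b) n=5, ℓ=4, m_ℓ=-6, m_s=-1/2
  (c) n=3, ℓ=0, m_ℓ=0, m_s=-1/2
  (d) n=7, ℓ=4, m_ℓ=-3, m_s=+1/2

(b) has |m_ℓ| = 6 > ℓ = 4, violating −ℓ ≤ m_ℓ ≤ ℓ.
The remaining sets (a), (c), (d) satisfy all four rules.

(b)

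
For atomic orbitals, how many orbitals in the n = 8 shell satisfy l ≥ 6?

28

The n = 8 shell has l = 0 through 7; check each.
Orbitals with l ≥ 6, by l: l=6 → 13; l=7 → 15.
Total orbitals: 13 + 15 = 28.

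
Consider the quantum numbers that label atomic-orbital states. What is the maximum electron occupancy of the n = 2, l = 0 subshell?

2

A subshell with l = 0 has 2l+1 = 1 orbital, each holding 2 electrons (spin ±1/2), so 1 × 2 = 2.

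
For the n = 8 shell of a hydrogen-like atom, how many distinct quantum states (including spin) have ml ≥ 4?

With n = 8 the allowed l are 0, 1, …, 7.
Contributions: l=4 → 1; l=5 → 2; l=6 → 3; l=7 → 4.
Orbitals: 1 + 2 + 3 + 4 = 10. Each orbital carries two spin states, so 10 × 2 = 20 states.

20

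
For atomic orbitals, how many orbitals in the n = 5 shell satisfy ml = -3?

With n = 5 the allowed l are 0, 1, …, 4.
Per l-value: l=3 → 1; l=4 → 1.
Total orbitals: 1 + 1 = 2.

2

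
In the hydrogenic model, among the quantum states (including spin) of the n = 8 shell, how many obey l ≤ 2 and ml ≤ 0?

12

With n = 8 the allowed l are 0, 1, …, 7.
Per l-value: l=0 → 1; l=1 → 2; l=2 → 3.
Orbitals: 1 + 2 + 3 = 6. Each orbital carries two spin states, so 6 × 2 = 12 states.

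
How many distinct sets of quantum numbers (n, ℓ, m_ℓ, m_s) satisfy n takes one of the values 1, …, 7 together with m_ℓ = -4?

Go shell by shell, enumerating (ℓ, m_ℓ) with m_ℓ = -4:
n=5 → 1; n=6 → 2; n=7 → 3.
Orbitals: 1 + 2 + 3 = 6. Including both spin states (m_s = ±1/2) gives 2 × 6 = 12 states.

12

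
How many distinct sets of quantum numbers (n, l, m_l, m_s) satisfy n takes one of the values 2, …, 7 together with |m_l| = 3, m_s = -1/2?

Treat each shell separately and count matching orbitals:
n=4 → 2; n=5 → 4; n=6 → 6; n=7 → 8.
Orbitals: 2 + 4 + 6 + 8 = 20. With m_s fixed to -1/2 there is one state per orbital, so 20 states.

20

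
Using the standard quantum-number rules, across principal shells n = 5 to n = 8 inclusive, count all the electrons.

348

Shell n has n² orbitals: 5²=25 + 6²=36 + 7²=49 + 8²=64 = 174 orbitals.
Two spin states per orbital: 2 × 174 = 348 electrons.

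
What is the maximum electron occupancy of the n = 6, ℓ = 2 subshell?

A subshell with ℓ = 2 has 2ℓ+1 = 5 orbitals, each holding 2 electrons (spin ±1/2), so 5 × 2 = 10.

10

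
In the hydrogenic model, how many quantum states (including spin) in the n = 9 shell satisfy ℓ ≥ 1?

For n = 9, ℓ ranges over 0 … 8.
The (ℓ, m_ℓ) pairs meeting ℓ ≥ 1 give: ℓ=1 → 3; ℓ=2 → 5; ℓ=3 → 7; ℓ=4 → 9; ℓ=5 → 11; ℓ=6 → 13; ℓ=7 → 15; ℓ=8 → 17.
Orbitals: 3 + 5 + 7 + 9 + 11 + 13 + 15 + 17 = 80. Each orbital carries two spin states, so 80 × 2 = 160 states.

160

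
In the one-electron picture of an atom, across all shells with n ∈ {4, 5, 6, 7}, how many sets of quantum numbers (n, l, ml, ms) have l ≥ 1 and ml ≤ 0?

Treat each shell separately and count matching orbitals:
n=4 → 9; n=5 → 14; n=6 → 20; n=7 → 27.
Orbitals: 9 + 14 + 20 + 27 = 70. Including both spin states (ms = ±1/2) gives 2 × 70 = 140 states.

140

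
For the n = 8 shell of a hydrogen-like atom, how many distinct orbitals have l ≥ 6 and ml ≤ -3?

Contributions: l=6 → 4; l=7 → 5.
Total orbitals: 4 + 5 = 9.

9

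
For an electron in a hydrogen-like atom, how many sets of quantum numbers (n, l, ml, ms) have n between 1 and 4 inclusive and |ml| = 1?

Per-shell orbital counts meeting the constraint:
n=2 → 2; n=3 → 4; n=4 → 6.
Orbitals: 2 + 4 + 6 = 12. Including both spin states (ms = ±1/2) gives 2 × 12 = 24 states.

24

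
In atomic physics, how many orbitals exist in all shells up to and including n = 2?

Total orbitals = 1² + 2² = 5.

5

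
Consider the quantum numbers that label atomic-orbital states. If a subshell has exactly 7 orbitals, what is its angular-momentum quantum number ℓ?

ℓ = 3 (f)

2ℓ+1 = 7 gives ℓ = 3.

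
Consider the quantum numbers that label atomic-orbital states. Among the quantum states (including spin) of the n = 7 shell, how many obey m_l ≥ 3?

20

With n = 7 the allowed l are 0, 1, …, 6.
Per l-value: l=3 → 1; l=4 → 2; l=5 → 3; l=6 → 4.
Orbitals: 1 + 2 + 3 + 4 = 10. Each orbital carries two spin states, so 10 × 2 = 20 states.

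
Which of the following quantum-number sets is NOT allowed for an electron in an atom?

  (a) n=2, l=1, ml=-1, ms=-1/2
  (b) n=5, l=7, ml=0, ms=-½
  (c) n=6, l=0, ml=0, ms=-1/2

(b)

(b) has l = 7 ≥ n = 5, violating 0 ≤ l ≤ n−1.
The remaining sets (a), (c) satisfy all four rules.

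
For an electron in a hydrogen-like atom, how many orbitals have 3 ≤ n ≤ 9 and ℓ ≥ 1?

Treat each shell separately and count matching orbitals:
n=3 → 8; n=4 → 15; n=5 → 24; n=6 → 35; n=7 → 48; n=8 → 63; n=9 → 80.
Total orbitals: 8 + 15 + 24 + 35 + 48 + 63 + 80 = 273.

273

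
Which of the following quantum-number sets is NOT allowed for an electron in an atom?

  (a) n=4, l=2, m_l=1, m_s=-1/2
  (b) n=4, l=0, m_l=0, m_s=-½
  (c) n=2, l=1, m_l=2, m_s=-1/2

(c)

(c) has |m_l| = 2 > l = 1, violating −l ≤ m_l ≤ l.
The remaining sets (a), (b) satisfy all four rules.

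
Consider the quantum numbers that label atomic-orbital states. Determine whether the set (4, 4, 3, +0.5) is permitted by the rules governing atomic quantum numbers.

The orbital quantum number must satisfy 0 ≤ ℓ ≤ n−1. With n = 4 the allowed ℓ values are 0, 1, 2, 3, so ℓ = 4 is out of range.

No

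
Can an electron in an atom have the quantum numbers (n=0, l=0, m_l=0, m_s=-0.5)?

No

The principal quantum number must be a positive integer (n ≥ 1), but here n = 0.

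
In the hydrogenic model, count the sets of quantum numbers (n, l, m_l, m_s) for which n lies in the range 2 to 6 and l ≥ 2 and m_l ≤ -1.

For each n in the range, tally the orbitals obeying l ≥ 2 and m_l ≤ -1:
n=3 → 2; n=4 → 5; n=5 → 9; n=6 → 14.
Orbitals: 2 + 5 + 9 + 14 = 30. Including both spin states (m_s = ±1/2) gives 2 × 30 = 60 states.

60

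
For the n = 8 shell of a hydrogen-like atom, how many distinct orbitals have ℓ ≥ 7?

15

For n = 8, ℓ ranges over 0 … 7.
The (ℓ, m_ℓ) pairs meeting ℓ ≥ 7 give: ℓ=7 → 15.
Total orbitals: 15.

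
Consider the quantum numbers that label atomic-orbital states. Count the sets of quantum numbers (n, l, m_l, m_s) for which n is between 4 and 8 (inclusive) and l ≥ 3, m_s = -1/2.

145

Per-shell orbital counts meeting the constraint:
n=4 → 7; n=5 → 16; n=6 → 27; n=7 → 40; n=8 → 55.
Orbitals: 7 + 16 + 27 + 40 + 55 = 145. With m_s fixed to -1/2 there is one state per orbital, so 145 states.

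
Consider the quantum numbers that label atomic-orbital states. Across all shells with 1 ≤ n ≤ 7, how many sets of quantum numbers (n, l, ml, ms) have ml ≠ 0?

224

Treat each shell separately and count matching orbitals:
n=2 → 2; n=3 → 6; n=4 → 12; n=5 → 20; n=6 → 30; n=7 → 42.
Orbitals: 2 + 6 + 12 + 20 + 30 + 42 = 112. Including both spin states (ms = ±1/2) gives 2 × 112 = 224 states.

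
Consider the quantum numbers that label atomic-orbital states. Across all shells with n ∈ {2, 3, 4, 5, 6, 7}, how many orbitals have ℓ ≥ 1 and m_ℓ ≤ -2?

Count contributing orbitals for each principal shell:
n=3 → 1; n=4 → 3; n=5 → 6; n=6 → 10; n=7 → 15.
Total orbitals: 1 + 3 + 6 + 10 + 15 = 35.

35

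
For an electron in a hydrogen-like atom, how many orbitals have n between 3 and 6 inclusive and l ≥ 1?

82

Count contributing orbitals for each principal shell:
n=3 → 8; n=4 → 15; n=5 → 24; n=6 → 35.
Total orbitals: 8 + 15 + 24 + 35 = 82.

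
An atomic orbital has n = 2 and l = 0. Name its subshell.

l = 0 corresponds to the letter 's', so the subshell is 2s.

2s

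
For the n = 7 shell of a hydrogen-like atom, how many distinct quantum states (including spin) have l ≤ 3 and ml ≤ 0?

20

The n = 7 shell has l = 0 through 6; check each.
Orbitals with l ≤ 3 and ml ≤ 0, by l: l=0 → 1; l=1 → 2; l=2 → 3; l=3 → 4.
Orbitals: 1 + 2 + 3 + 4 = 10. Each orbital carries two spin states, so 10 × 2 = 20 states.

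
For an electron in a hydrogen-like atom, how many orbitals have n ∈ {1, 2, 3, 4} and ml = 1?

Work shell by shell — for each n, count the (l, ml) pairs that satisfy ml = 1:
n=2 → 1; n=3 → 2; n=4 → 3.
Total orbitals: 1 + 2 + 3 = 6.

6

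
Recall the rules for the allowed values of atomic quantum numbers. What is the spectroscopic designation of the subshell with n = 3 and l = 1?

l = 1 corresponds to the letter 'p', so the subshell is 3p.

3p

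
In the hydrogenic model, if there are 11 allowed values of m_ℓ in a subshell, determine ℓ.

ℓ = 5 (h)

m_ℓ ranges over 2ℓ+1 integers, so 2ℓ+1 = 11 ⇒ ℓ = 5.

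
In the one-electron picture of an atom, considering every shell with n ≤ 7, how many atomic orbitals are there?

Total orbitals = 1² + 2² + 3² + 4² + 5² + 6² + 7² = 140.

140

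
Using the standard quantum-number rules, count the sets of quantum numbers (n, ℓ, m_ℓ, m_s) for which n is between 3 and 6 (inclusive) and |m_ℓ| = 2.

40

Count contributing orbitals for each principal shell:
n=3 → 2; n=4 → 4; n=5 → 6; n=6 → 8.
Orbitals: 2 + 4 + 6 + 8 = 20. Including both spin states (m_s = ±1/2) gives 2 × 20 = 40 states.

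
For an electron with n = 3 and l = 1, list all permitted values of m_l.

-1, 0, 1

m_l takes every integer from −l to +l. With l = 1 that gives the 3 values -1, 0, 1.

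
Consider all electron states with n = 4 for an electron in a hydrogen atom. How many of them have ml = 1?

6

Go through l = 0, …, 3 (the values permitted for n = 4).
Per l-value: l=1 → 1; l=2 → 1; l=3 → 1.
Orbitals: 1 + 1 + 1 = 3. Each orbital carries two spin states, so 3 × 2 = 6 states.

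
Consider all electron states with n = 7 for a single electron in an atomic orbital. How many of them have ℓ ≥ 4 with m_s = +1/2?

33

Go through ℓ = 0, …, 6 (the values permitted for n = 7).
Per ℓ-value: ℓ=4 → 9; ℓ=5 → 11; ℓ=6 → 13.
Orbitals: 9 + 11 + 13 = 33. With m_s fixed to a single value there is one state per orbital, giving 33 states.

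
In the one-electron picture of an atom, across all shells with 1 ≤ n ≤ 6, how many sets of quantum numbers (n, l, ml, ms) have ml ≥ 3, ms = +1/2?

10

Treat each shell separately and count matching orbitals:
n=4 → 1; n=5 → 3; n=6 → 6.
Orbitals: 1 + 3 + 6 = 10. With ms fixed to +1/2 there is one state per orbital, so 10 states.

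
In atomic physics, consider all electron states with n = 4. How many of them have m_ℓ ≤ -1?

12

For n = 4, ℓ ranges over 0 … 3.
Orbitals with m_ℓ ≤ -1, by ℓ: ℓ=1 → 1; ℓ=2 → 2; ℓ=3 → 3.
Orbitals: 1 + 2 + 3 = 6. Each orbital carries two spin states, so 6 × 2 = 12 states.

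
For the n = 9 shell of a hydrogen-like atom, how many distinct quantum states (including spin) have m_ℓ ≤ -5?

For n = 9, ℓ ranges over 0 … 8.
Orbitals with m_ℓ ≤ -5, by ℓ: ℓ=5 → 1; ℓ=6 → 2; ℓ=7 → 3; ℓ=8 → 4.
Orbitals: 1 + 2 + 3 + 4 = 10. Each orbital carries two spin states, so 10 × 2 = 20 states.

20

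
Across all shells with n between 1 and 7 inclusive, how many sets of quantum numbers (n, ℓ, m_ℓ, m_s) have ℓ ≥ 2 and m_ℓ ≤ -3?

40

Work shell by shell — for each n, count the (ℓ, m_ℓ) pairs that satisfy ℓ ≥ 2 and m_ℓ ≤ -3:
n=4 → 1; n=5 → 3; n=6 → 6; n=7 → 10.
Orbitals: 1 + 3 + 6 + 10 = 20. Including both spin states (m_s = ±1/2) gives 2 × 20 = 40 states.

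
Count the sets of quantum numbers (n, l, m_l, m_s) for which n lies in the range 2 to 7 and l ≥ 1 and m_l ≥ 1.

112

Work shell by shell — for each n, count the (l, m_l) pairs that satisfy l ≥ 1 and m_l ≥ 1:
n=2 → 1; n=3 → 3; n=4 → 6; n=5 → 10; n=6 → 15; n=7 → 21.
Orbitals: 1 + 3 + 6 + 10 + 15 + 21 = 56. Including both spin states (m_s = ±1/2) gives 2 × 56 = 112 states.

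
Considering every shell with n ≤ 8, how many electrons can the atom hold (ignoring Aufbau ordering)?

408

Total orbitals = 1² + 2² + 3² + 4² + 5² + 6² + 7² + 8² = 204. Doubling for spin gives 408 electrons.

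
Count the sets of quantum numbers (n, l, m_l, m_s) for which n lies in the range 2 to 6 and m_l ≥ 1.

Work shell by shell — for each n, count the (l, m_l) pairs that satisfy m_l ≥ 1:
n=2 → 1; n=3 → 3; n=4 → 6; n=5 → 10; n=6 → 15.
Orbitals: 1 + 3 + 6 + 10 + 15 = 35. Including both spin states (m_s = ±1/2) gives 2 × 35 = 70 states.

70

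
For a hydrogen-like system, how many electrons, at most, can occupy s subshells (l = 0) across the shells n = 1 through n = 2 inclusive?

4

An s subshell (l = 0) exists for every n ≥ 1, so shells n = 1, 2 each contribute one — 2 subshells.
Since each s subshell holds 2(2·0+1) = 2 electrons, the total is 2 × 2 = 4.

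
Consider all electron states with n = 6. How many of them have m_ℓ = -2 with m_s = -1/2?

Orbitals with m_ℓ = -2, by ℓ: ℓ=2 → 1; ℓ=3 → 1; ℓ=4 → 1; ℓ=5 → 1.
Orbitals: 1 + 1 + 1 + 1 = 4. With m_s fixed to a single value there is one state per orbital, giving 4 states.

4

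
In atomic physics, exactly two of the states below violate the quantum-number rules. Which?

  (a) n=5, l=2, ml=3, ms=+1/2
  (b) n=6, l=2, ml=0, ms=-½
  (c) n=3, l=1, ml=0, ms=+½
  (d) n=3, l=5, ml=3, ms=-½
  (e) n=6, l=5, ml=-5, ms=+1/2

(a) has |ml| = 3 > l = 2, violating −l ≤ ml ≤ l.
(d) has l = 5 ≥ n = 3, violating 0 ≤ l ≤ n−1.
The remaining sets (b), (c), (e) satisfy all four rules.

(a) and (d)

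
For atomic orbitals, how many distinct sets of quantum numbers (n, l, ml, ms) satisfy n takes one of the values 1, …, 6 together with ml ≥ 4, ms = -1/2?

Per-shell orbital counts meeting the constraint:
n=5 → 1; n=6 → 3.
Orbitals: 1 + 3 = 4. With ms fixed to -1/2 there is one state per orbital, so 4 states.

4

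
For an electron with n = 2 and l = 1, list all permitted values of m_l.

m_l takes every integer from −l to +l. With l = 1 that gives the 3 values -1, 0, 1.

-1, 0, 1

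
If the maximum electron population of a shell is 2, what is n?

n = 1

2n² = 2 ⇒ n² = 1 ⇒ n = 1.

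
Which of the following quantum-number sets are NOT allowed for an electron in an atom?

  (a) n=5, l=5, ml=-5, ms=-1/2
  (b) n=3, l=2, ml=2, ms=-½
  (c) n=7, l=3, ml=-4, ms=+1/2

(a) has l = 5 ≥ n = 5, violating 0 ≤ l ≤ n−1.
(c) has |ml| = 4 > l = 3, violating −l ≤ ml ≤ l.
The remaining set (b) satisfies all four rules.

(a) and (c)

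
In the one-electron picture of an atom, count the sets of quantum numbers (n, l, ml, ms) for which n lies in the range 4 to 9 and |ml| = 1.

Work shell by shell — for each n, count the (l, ml) pairs that satisfy |ml| = 1:
n=4 → 6; n=5 → 8; n=6 → 10; n=7 → 12; n=8 → 14; n=9 → 16.
Orbitals: 6 + 8 + 10 + 12 + 14 + 16 = 66. Including both spin states (ms = ±1/2) gives 2 × 66 = 132 states.

132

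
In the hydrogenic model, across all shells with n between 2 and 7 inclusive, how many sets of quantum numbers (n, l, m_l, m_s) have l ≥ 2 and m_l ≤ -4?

20

Per-shell orbital counts meeting the constraint:
n=5 → 1; n=6 → 3; n=7 → 6.
Orbitals: 1 + 3 + 6 = 10. Including both spin states (m_s = ±1/2) gives 2 × 10 = 20 states.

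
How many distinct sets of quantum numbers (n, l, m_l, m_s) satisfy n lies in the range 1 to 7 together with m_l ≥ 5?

Count contributing orbitals for each principal shell:
n=6 → 1; n=7 → 3.
Orbitals: 1 + 3 = 4. Including both spin states (m_s = ±1/2) gives 2 × 4 = 8 states.

8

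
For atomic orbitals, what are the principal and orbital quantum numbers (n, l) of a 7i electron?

n = 7, l = 6

The leading integer gives n = 7; the letter 'i' means l = 6.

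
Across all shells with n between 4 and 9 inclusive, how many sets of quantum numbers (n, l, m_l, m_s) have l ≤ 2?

Count contributing orbitals for each principal shell:
n=4 → 9; n=5 → 9; n=6 → 9; n=7 → 9; n=8 → 9; n=9 → 9.
Orbitals: 9 + 9 + 9 + 9 + 9 + 9 = 54. Including both spin states (m_s = ±1/2) gives 2 × 54 = 108 states.

108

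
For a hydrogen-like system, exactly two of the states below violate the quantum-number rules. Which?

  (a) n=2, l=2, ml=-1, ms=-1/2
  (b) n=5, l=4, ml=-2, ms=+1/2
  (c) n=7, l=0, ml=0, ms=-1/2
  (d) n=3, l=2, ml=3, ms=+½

(a) has l = 2 ≥ n = 2, violating 0 ≤ l ≤ n−1.
(d) has |ml| = 3 > l = 2, violating −l ≤ ml ≤ l.
The remaining sets (b), (c) satisfy all four rules.

(a) and (d)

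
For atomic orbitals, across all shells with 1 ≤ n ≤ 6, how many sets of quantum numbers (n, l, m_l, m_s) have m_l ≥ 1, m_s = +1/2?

Work shell by shell — for each n, count the (l, m_l) pairs that satisfy m_l ≥ 1:
n=2 → 1; n=3 → 3; n=4 → 6; n=5 → 10; n=6 → 15.
Orbitals: 1 + 3 + 6 + 10 + 15 = 35. With m_s fixed to +1/2 there is one state per orbital, so 35 states.

35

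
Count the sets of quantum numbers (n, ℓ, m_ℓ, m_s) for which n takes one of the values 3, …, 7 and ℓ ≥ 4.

Per-shell orbital counts meeting the constraint:
n=5 → 9; n=6 → 20; n=7 → 33.
Orbitals: 9 + 20 + 33 = 62. Including both spin states (m_s = ±1/2) gives 2 × 62 = 124 states.

124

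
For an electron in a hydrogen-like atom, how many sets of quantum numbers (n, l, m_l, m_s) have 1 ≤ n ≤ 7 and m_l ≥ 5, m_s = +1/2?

Go shell by shell, enumerating (l, m_l) with m_l ≥ 5:
n=6 → 1; n=7 → 3.
Orbitals: 1 + 3 = 4. With m_s fixed to +1/2 there is one state per orbital, so 4 states.

4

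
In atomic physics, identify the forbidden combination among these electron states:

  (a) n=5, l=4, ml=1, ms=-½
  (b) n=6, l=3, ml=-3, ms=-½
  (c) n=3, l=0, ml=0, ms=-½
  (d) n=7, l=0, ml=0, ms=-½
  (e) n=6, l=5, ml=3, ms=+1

(e) has ms = +1, but an electron's spin must be ±1/2.
The remaining sets (a), (b), (c), (d) satisfy all four rules.

(e)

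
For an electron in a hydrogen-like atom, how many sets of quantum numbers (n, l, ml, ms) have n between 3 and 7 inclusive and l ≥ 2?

230

For each n in the range, tally the orbitals obeying l ≥ 2:
n=3 → 5; n=4 → 12; n=5 → 21; n=6 → 32; n=7 → 45.
Orbitals: 5 + 12 + 21 + 32 + 45 = 115. Including both spin states (ms = ±1/2) gives 2 × 115 = 230 states.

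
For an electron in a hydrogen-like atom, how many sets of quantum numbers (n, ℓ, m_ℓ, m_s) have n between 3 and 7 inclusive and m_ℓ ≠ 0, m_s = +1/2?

110

Work shell by shell — for each n, count the (ℓ, m_ℓ) pairs that satisfy m_ℓ ≠ 0:
n=3 → 6; n=4 → 12; n=5 → 20; n=6 → 30; n=7 → 42.
Orbitals: 6 + 12 + 20 + 30 + 42 = 110. With m_s fixed to +1/2 there is one state per orbital, so 110 states.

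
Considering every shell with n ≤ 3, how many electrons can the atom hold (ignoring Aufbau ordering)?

28

Total orbitals = 1² + 2² + 3² = 14. Doubling for spin gives 28 electrons.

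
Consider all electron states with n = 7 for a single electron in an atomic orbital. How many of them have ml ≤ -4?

12

With n = 7 the allowed l are 0, 1, …, 6.
Per l-value: l=4 → 1; l=5 → 2; l=6 → 3.
Orbitals: 1 + 2 + 3 = 6. Each orbital carries two spin states, so 6 × 2 = 12 states.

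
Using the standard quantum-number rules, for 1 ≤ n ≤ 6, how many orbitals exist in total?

Total orbitals = 1² + 2² + 3² + 4² + 5² + 6² = 91.

91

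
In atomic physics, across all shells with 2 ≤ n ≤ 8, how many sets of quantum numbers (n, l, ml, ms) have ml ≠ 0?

Per-shell orbital counts meeting the constraint:
n=2 → 2; n=3 → 6; n=4 → 12; n=5 → 20; n=6 → 30; n=7 → 42; n=8 → 56.
Orbitals: 2 + 6 + 12 + 20 + 30 + 42 + 56 = 168. Including both spin states (ms = ±1/2) gives 2 × 168 = 336 states.

336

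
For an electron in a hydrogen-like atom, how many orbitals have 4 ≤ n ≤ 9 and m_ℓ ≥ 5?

20

Treat each shell separately and count matching orbitals:
n=6 → 1; n=7 → 3; n=8 → 6; n=9 → 10.
Total orbitals: 1 + 3 + 6 + 10 = 20.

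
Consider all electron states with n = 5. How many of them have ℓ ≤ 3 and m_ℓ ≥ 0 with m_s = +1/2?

10

Go through ℓ = 0, …, 4 (the values permitted for n = 5).
Orbitals with ℓ ≤ 3 and m_ℓ ≥ 0, by ℓ: ℓ=0 → 1; ℓ=1 → 2; ℓ=2 → 3; ℓ=3 → 4.
Orbitals: 1 + 2 + 3 + 4 = 10. With m_s fixed to a single value there is one state per orbital, giving 10 states.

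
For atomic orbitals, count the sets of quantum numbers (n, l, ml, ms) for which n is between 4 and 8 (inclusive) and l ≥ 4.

220

For each n in the range, tally the orbitals obeying l ≥ 4:
n=5 → 9; n=6 → 20; n=7 → 33; n=8 → 48.
Orbitals: 9 + 20 + 33 + 48 = 110. Including both spin states (ms = ±1/2) gives 2 × 110 = 220 states.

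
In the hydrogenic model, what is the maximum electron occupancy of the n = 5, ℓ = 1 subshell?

A subshell with ℓ = 1 has 2ℓ+1 = 3 orbitals, each holding 2 electrons (spin ±1/2), so 3 × 2 = 6.

6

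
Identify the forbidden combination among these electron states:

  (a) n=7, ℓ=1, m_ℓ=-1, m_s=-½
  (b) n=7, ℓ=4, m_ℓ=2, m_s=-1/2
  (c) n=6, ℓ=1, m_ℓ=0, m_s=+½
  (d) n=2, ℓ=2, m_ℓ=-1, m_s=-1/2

(d)

(d) has ℓ = 2 ≥ n = 2, violating 0 ≤ ℓ ≤ n−1.
The remaining sets (a), (b), (c) satisfy all four rules.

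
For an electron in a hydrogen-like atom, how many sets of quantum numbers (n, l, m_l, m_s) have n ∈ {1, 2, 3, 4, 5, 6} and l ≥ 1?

170

Count contributing orbitals for each principal shell:
n=2 → 3; n=3 → 8; n=4 → 15; n=5 → 24; n=6 → 35.
Orbitals: 3 + 8 + 15 + 24 + 35 = 85. Including both spin states (m_s = ±1/2) gives 2 × 85 = 170 states.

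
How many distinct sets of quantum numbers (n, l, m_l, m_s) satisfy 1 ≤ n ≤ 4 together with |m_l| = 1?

24

Work shell by shell — for each n, count the (l, m_l) pairs that satisfy |m_l| = 1:
n=2 → 2; n=3 → 4; n=4 → 6.
Orbitals: 2 + 4 + 6 = 12. Including both spin states (m_s = ±1/2) gives 2 × 12 = 24 states.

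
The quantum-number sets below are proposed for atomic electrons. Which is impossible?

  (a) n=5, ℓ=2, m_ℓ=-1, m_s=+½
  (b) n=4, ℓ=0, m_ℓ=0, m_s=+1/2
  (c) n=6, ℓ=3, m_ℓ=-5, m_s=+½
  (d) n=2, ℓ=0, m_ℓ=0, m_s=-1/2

(c)

(c) has |m_ℓ| = 5 > ℓ = 3, violating −ℓ ≤ m_ℓ ≤ ℓ.
The remaining sets (a), (b), (d) satisfy all four rules.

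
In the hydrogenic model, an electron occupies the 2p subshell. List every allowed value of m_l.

-1, 0, 1

The 2p subshell has l = 1, and m_l takes every integer from −l to +l. With l = 1 that gives the 3 values -1, 0, 1.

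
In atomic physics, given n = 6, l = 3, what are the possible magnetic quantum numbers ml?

ml takes every integer from −l to +l. With l = 3 that gives the 7 values -3, -2, -1, 0, 1, 2, 3.

-3, -2, -1, 0, 1, 2, 3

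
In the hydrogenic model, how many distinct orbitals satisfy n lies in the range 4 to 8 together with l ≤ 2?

45

Count contributing orbitals for each principal shell:
n=4 → 9; n=5 → 9; n=6 → 9; n=7 → 9; n=8 → 9.
Total orbitals: 9 + 9 + 9 + 9 + 9 = 45.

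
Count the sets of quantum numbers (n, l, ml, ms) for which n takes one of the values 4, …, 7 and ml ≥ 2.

Count contributing orbitals for each principal shell:
n=4 → 3; n=5 → 6; n=6 → 10; n=7 → 15.
Orbitals: 3 + 6 + 10 + 15 = 34. Including both spin states (ms = ±1/2) gives 2 × 34 = 68 states.

68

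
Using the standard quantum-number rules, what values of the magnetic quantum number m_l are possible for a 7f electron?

The 7f subshell has l = 3, and m_l takes every integer from −l to +l. With l = 3 that gives the 7 values -3, -2, -1, 0, 1, 2, 3.

-3, -2, -1, 0, 1, 2, 3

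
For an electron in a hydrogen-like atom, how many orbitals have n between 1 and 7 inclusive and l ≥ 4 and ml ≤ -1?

28

Work shell by shell — for each n, count the (l, ml) pairs that satisfy l ≥ 4 and ml ≤ -1:
n=5 → 4; n=6 → 9; n=7 → 15.
Total orbitals: 4 + 9 + 15 = 28.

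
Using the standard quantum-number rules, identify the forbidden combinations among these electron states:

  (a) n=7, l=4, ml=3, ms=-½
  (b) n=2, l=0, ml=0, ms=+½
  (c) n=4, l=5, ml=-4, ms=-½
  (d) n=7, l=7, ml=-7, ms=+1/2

(c) has l = 5 ≥ n = 4, violating 0 ≤ l ≤ n−1.
(d) has l = 7 ≥ n = 7, violating 0 ≤ l ≤ n−1.
The remaining sets (a), (b) satisfy all four rules.

(c) and (d)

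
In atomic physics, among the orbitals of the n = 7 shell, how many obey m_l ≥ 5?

Orbitals with m_l ≥ 5, by l: l=5 → 1; l=6 → 2.
Total orbitals: 1 + 2 = 3.

3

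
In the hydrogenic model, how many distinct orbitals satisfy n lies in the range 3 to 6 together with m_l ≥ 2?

20

For each n in the range, tally the orbitals obeying m_l ≥ 2:
n=3 → 1; n=4 → 3; n=5 → 6; n=6 → 10.
Total orbitals: 1 + 3 + 6 + 10 = 20.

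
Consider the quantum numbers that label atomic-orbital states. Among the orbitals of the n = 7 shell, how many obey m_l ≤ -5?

3

Contributions: l=5 → 1; l=6 → 2.
Total orbitals: 1 + 2 = 3.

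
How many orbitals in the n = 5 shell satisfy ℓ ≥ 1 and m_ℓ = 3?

2

Go through ℓ = 0, …, 4 (the values permitted for n = 5).
Orbitals with ℓ ≥ 1 and m_ℓ = 3, by ℓ: ℓ=3 → 1; ℓ=4 → 1.
Total orbitals: 1 + 1 = 2.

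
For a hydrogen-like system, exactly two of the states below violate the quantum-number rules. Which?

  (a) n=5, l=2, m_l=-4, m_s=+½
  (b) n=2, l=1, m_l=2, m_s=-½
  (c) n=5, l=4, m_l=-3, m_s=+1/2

(a) and (b)

(a) has |m_l| = 4 > l = 2, violating −l ≤ m_l ≤ l.
(b) has |m_l| = 2 > l = 1, violating −l ≤ m_l ≤ l.
The remaining set (c) satisfies all four rules.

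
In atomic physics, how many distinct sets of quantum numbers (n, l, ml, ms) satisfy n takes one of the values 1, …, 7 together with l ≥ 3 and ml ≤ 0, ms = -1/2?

50

For each n in the range, tally the orbitals obeying l ≥ 3 and ml ≤ 0:
n=4 → 4; n=5 → 9; n=6 → 15; n=7 → 22.
Orbitals: 4 + 9 + 15 + 22 = 50. With ms fixed to -1/2 there is one state per orbital, so 50 states.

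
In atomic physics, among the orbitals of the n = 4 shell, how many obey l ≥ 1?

Go through l = 0, …, 3 (the values permitted for n = 4).
Per l-value: l=1 → 3; l=2 → 5; l=3 → 7.
Total orbitals: 3 + 5 + 7 = 15.

15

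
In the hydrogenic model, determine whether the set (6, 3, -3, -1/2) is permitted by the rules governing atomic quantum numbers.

n = 6 is a positive integer. l = 3 satisfies 0 ≤ l ≤ n−1 = 5. ml = -3 lies in the range −l … +l (here −3 … 3). ms = -1/2 is one of ±1/2.
All four constraints are satisfied.

Allowed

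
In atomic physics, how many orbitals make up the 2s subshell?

1

A subshell has 2l+1 orbitals; with l = 0, that's 1.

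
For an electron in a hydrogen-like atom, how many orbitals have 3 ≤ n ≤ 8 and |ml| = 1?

54

Go shell by shell, enumerating (l, ml) with |ml| = 1:
n=3 → 4; n=4 → 6; n=5 → 8; n=6 → 10; n=7 → 12; n=8 → 14.
Total orbitals: 4 + 6 + 8 + 10 + 12 + 14 = 54.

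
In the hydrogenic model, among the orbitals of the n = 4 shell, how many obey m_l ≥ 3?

1

Go through l = 0, …, 3 (the values permitted for n = 4).
The (l, m_l) pairs meeting m_l ≥ 3 give: l=3 → 1.
Total orbitals: 1.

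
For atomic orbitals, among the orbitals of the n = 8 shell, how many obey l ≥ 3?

55

Go through l = 0, …, 7 (the values permitted for n = 8).
Orbitals with l ≥ 3, by l: l=3 → 7; l=4 → 9; l=5 → 11; l=6 → 13; l=7 → 15.
Total orbitals: 7 + 9 + 11 + 13 + 15 = 55.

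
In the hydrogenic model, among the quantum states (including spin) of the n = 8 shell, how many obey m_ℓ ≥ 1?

The n = 8 shell has ℓ = 0 through 7; check each.
Orbitals with m_ℓ ≥ 1, by ℓ: ℓ=1 → 1; ℓ=2 → 2; ℓ=3 → 3; ℓ=4 → 4; ℓ=5 → 5; ℓ=6 → 6; ℓ=7 → 7.
Orbitals: 1 + 2 + 3 + 4 + 5 + 6 + 7 = 28. Each orbital carries two spin states, so 28 × 2 = 56 states.

56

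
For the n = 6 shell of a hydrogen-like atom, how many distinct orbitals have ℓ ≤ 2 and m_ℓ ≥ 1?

With n = 6 the allowed ℓ are 0, 1, …, 5.
The (ℓ, m_ℓ) pairs meeting ℓ ≤ 2 and m_ℓ ≥ 1 give: ℓ=1 → 1; ℓ=2 → 2.
Total orbitals: 1 + 2 = 3.

3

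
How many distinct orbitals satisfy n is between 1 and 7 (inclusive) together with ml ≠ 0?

Work shell by shell — for each n, count the (l, ml) pairs that satisfy ml ≠ 0:
n=2 → 2; n=3 → 6; n=4 → 12; n=5 → 20; n=6 → 30; n=7 → 42.
Total orbitals: 2 + 6 + 12 + 20 + 30 + 42 = 112.

112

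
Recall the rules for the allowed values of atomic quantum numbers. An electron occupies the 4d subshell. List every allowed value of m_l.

The 4d subshell has l = 2, and m_l takes every integer from −l to +l. With l = 2 that gives the 5 values -2, -1, 0, 1, 2.

-2, -1, 0, 1, 2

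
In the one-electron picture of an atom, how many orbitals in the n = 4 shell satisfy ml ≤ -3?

For n = 4, l ranges over 0 … 3.
Contributions: l=3 → 1.
Total orbitals: 1.

1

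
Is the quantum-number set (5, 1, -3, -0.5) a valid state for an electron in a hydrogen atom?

Invalid

The magnetic quantum number must satisfy −l ≤ ml ≤ l. With l = 1, ml can only be -1, 0, 1, so ml = -3 is forbidden.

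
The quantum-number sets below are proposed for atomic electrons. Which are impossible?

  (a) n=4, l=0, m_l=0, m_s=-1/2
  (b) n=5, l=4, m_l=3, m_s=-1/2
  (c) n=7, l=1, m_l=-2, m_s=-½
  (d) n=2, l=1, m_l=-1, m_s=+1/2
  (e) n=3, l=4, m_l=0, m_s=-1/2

(c) has |m_l| = 2 > l = 1, violating −l ≤ m_l ≤ l.
(e) has l = 4 ≥ n = 3, violating 0 ≤ l ≤ n−1.
The remaining sets (a), (b), (d) satisfy all four rules.

(c) and (e)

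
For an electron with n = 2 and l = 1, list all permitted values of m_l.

-1, 0, 1

m_l takes every integer from −l to +l. With l = 1 that gives the 3 values -1, 0, 1.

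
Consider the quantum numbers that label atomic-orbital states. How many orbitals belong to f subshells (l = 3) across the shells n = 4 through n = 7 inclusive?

28

An f subshell (l = 3) exists for every n ≥ 4, so shells n = 4, 5, 6, 7 each contribute one — 4 subshells.
Since each f subshell has 2·3+1 = 7 orbitals, the total is 4 × 7 = 28.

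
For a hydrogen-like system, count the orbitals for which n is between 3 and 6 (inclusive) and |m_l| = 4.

Work shell by shell — for each n, count the (l, m_l) pairs that satisfy |m_l| = 4:
n=5 → 2; n=6 → 4.
Total orbitals: 2 + 4 = 6.

6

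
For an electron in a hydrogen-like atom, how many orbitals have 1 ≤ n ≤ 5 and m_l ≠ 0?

40

Work shell by shell — for each n, count the (l, m_l) pairs that satisfy m_l ≠ 0:
n=2 → 2; n=3 → 6; n=4 → 12; n=5 → 20.
Total orbitals: 2 + 6 + 12 + 20 = 40.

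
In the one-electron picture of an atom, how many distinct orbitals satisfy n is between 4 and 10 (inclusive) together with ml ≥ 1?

161

Count contributing orbitals for each principal shell:
n=4 → 6; n=5 → 10; n=6 → 15; n=7 → 21; n=8 → 28; n=9 → 36; n=10 → 45.
Total orbitals: 6 + 10 + 15 + 21 + 28 + 36 + 45 = 161.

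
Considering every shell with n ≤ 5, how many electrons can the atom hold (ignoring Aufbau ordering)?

Total orbitals = 1² + 2² + 3² + 4² + 5² = 55. Doubling for spin gives 110 electrons.

110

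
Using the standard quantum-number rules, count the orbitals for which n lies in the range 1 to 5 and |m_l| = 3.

Go shell by shell, enumerating (l, m_l) with |m_l| = 3:
n=4 → 2; n=5 → 4.
Total orbitals: 2 + 4 = 6.

6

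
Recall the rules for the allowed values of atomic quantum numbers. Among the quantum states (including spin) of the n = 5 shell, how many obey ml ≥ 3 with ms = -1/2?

3

For n = 5, l ranges over 0 … 4.
Orbitals with ml ≥ 3, by l: l=3 → 1; l=4 → 2.
Orbitals: 1 + 2 = 3. With ms fixed to a single value there is one state per orbital, giving 3 states.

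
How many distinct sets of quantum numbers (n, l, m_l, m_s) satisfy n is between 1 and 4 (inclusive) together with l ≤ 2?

46

Count contributing orbitals for each principal shell:
n=1 → 1; n=2 → 4; n=3 → 9; n=4 → 9.
Orbitals: 1 + 4 + 9 + 9 = 23. Including both spin states (m_s = ±1/2) gives 2 × 23 = 46 states.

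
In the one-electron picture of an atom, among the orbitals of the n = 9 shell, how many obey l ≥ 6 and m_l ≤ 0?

24

The (l, m_l) pairs meeting l ≥ 6 and m_l ≤ 0 give: l=6 → 7; l=7 → 8; l=8 → 9.
Total orbitals: 7 + 8 + 9 = 24.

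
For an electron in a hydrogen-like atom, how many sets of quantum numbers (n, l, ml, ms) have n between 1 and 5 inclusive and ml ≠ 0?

Per-shell orbital counts meeting the constraint:
n=2 → 2; n=3 → 6; n=4 → 12; n=5 → 20.
Orbitals: 2 + 6 + 12 + 20 = 40. Including both spin states (ms = ±1/2) gives 2 × 40 = 80 states.

80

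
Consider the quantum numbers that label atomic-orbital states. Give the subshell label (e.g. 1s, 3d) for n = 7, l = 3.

7f

l = 3 corresponds to the letter 'f', so the subshell is 7f.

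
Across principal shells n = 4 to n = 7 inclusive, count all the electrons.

252

Shell n has n² orbitals: 4²=16 + 5²=25 + 6²=36 + 7²=49 = 126 orbitals.
Two spin states per orbital: 2 × 126 = 252 electrons.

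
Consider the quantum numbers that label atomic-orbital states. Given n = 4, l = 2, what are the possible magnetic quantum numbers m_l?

m_l takes every integer from −l to +l. With l = 2 that gives the 5 values -2, -1, 0, 1, 2.

-2, -1, 0, 1, 2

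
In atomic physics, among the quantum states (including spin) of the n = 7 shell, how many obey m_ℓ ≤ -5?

With n = 7 the allowed ℓ are 0, 1, …, 6.
Contributions: ℓ=5 → 1; ℓ=6 → 2.
Orbitals: 1 + 2 = 3. Each orbital carries two spin states, so 3 × 2 = 6 states.

6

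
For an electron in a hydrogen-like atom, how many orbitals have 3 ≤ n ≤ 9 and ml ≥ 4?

35

Count contributing orbitals for each principal shell:
n=5 → 1; n=6 → 3; n=7 → 6; n=8 → 10; n=9 → 15.
Total orbitals: 1 + 3 + 6 + 10 + 15 = 35.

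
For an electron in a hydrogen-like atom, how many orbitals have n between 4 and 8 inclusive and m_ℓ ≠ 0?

160

Per-shell orbital counts meeting the constraint:
n=4 → 12; n=5 → 20; n=6 → 30; n=7 → 42; n=8 → 56.
Total orbitals: 12 + 20 + 30 + 42 + 56 = 160.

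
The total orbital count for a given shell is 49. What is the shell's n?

n² = 49 ⇒ n = 7.

n = 7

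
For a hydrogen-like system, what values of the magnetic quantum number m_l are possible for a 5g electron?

The 5g subshell has l = 4, and m_l takes every integer from −l to +l. With l = 4 that gives the 9 values -4, -3, -2, -1, 0, 1, 2, 3, 4.

-4, -3, -2, -1, 0, 1, 2, 3, 4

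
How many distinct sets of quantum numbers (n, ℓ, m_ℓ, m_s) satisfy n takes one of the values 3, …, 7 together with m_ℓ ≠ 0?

Per-shell orbital counts meeting the constraint:
n=3 → 6; n=4 → 12; n=5 → 20; n=6 → 30; n=7 → 42.
Orbitals: 6 + 12 + 20 + 30 + 42 = 110. Including both spin states (m_s = ±1/2) gives 2 × 110 = 220 states.

220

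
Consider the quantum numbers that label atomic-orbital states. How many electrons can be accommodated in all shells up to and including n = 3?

Total orbitals = 1² + 2² + 3² = 14. Doubling for spin gives 28 electrons.

28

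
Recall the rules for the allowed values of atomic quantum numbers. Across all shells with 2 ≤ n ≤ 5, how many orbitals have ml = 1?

10

Per-shell orbital counts meeting the constraint:
n=2 → 1; n=3 → 2; n=4 → 3; n=5 → 4.
Total orbitals: 1 + 2 + 3 + 4 = 10.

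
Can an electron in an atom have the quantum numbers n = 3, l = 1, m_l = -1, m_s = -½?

Allowed

n = 3 is a positive integer. l = 1 satisfies 0 ≤ l ≤ n−1 = 2. m_l = -1 lies in the range −l … +l (here −1 … 1). m_s = -1/2 is one of ±1/2.
All four constraints are satisfied.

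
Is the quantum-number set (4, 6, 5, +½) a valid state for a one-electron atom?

The orbital quantum number must satisfy 0 ≤ l ≤ n−1. With n = 4 the allowed l values are 0, 1, 2, 3, so l = 6 is out of range.

Not allowed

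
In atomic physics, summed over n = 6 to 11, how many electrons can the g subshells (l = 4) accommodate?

108

A g subshell (l = 4) exists for every n ≥ 5, so shells n = 6, 7, 8, 9, 10, 11 each contribute one — 6 subshells.
Since each g subshell holds 2(2·4+1) = 18 electrons, the total is 6 × 18 = 108.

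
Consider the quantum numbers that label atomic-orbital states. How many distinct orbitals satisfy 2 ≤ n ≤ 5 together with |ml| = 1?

Count contributing orbitals for each principal shell:
n=2 → 2; n=3 → 4; n=4 → 6; n=5 → 8.
Total orbitals: 2 + 4 + 6 + 8 = 20.

20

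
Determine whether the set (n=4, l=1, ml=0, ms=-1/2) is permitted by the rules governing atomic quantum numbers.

n = 4 is a positive integer. l = 1 satisfies 0 ≤ l ≤ n−1 = 3. ml = 0 lies in the range −l … +l (here −1 … 1). ms = -1/2 is one of ±1/2.
All four constraints are satisfied.

Valid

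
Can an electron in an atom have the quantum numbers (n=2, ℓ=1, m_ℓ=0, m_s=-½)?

Valid

n = 2 is a positive integer. ℓ = 1 satisfies 0 ≤ ℓ ≤ n−1 = 1. m_ℓ = 0 lies in the range −ℓ … +ℓ (here −1 … 1). m_s = -1/2 is one of ±1/2.
All four constraints are satisfied.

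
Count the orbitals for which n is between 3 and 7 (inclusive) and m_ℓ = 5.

For each n in the range, tally the orbitals obeying m_ℓ = 5:
n=6 → 1; n=7 → 2.
Total orbitals: 1 + 2 = 3.

3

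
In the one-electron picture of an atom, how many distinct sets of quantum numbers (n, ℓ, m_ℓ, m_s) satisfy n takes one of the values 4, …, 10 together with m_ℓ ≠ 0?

Go shell by shell, enumerating (ℓ, m_ℓ) with m_ℓ ≠ 0:
n=4 → 12; n=5 → 20; n=6 → 30; n=7 → 42; n=8 → 56; n=9 → 72; n=10 → 90.
Orbitals: 12 + 20 + 30 + 42 + 56 + 72 + 90 = 322. Including both spin states (m_s = ±1/2) gives 2 × 322 = 644 states.

644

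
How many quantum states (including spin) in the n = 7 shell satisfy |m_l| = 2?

20

The (l, m_l) pairs meeting |m_l| = 2 give: l=2 → 2; l=3 → 2; l=4 → 2; l=5 → 2; l=6 → 2.
Orbitals: 2 + 2 + 2 + 2 + 2 = 10. Each orbital carries two spin states, so 10 × 2 = 20 states.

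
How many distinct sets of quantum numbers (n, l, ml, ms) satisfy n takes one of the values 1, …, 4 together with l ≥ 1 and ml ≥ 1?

Go shell by shell, enumerating (l, ml) with l ≥ 1 and ml ≥ 1:
n=2 → 1; n=3 → 3; n=4 → 6.
Orbitals: 1 + 3 + 6 = 10. Including both spin states (ms = ±1/2) gives 2 × 10 = 20 states.

20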